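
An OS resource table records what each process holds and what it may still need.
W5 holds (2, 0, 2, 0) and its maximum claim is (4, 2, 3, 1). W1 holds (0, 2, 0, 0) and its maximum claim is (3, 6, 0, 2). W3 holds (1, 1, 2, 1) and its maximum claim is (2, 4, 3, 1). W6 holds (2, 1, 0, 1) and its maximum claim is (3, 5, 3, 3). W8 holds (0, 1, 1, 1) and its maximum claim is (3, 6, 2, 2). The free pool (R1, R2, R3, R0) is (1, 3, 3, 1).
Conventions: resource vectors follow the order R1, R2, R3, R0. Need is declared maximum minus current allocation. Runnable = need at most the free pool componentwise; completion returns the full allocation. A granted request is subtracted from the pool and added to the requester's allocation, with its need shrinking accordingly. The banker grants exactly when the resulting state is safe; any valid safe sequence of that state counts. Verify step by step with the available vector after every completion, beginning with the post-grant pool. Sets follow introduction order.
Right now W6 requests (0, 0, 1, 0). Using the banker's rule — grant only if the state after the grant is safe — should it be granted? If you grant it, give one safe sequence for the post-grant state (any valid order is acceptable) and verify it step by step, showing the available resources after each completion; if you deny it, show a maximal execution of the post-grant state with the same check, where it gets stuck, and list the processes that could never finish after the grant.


GRANT: granting preserves safety; a valid post-grant sequence is W3, W5, W6, W8, W1.
Key observation: post-grant, (1, 3, 2, 1) remains, and an order beginning with W3 completes everyone.
Verifying the post-grant state step by step:
  pool = (1, 3, 2, 1)
  W3 needs (1, 3, 1, 0) <= (1, 3, 2, 1) -> finishes; pool += (1, 1, 2, 1) = (2, 4, 4, 2)
  W5 needs (2, 2, 1, 1) <= (2, 4, 4, 2) -> finishes; pool += (2, 0, 2, 0) = (4, 4, 6, 2)
  W6 needs (1, 4, 2, 2) <= (4, 4, 6, 2) -> finishes; pool += (2, 1, 1, 1) = (6, 5, 7, 3)
  W8 needs (3, 5, 1, 1) <= (6, 5, 7, 3) -> finishes; pool += (0, 1, 1, 1) = (6, 6, 8, 4)
  W1 needs (3, 4, 0, 2) <= (6, 6, 8, 4) -> finishes; pool += (0, 2, 0, 0) = (6, 8, 8, 4)


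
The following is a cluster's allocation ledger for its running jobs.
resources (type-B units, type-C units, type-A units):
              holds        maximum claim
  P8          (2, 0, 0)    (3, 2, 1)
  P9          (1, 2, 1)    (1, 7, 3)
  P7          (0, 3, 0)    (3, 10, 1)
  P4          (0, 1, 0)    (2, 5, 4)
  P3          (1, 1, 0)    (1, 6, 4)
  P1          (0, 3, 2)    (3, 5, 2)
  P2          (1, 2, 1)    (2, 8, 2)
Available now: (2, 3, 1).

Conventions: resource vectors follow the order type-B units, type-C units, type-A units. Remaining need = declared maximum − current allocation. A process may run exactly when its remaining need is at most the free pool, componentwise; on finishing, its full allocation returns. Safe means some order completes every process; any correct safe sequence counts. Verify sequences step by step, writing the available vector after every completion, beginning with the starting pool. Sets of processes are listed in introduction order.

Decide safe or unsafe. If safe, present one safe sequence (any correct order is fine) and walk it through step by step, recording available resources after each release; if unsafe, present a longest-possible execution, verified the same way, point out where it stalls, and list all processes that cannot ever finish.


SAFE — a valid safe sequence is P8, P1, P2, P4, P3, P7, P9.
Key observation: the order's first zero-slack moment is P8 ((1, 2, 1) needed, (2, 3, 1) free — a requested resource with nothing to spare).
Step-by-step check:
  pool = (2, 3, 1)
  P8 needs (1, 2, 1) <= (2, 3, 1) -> finishes; pool += (2, 0, 0) = (4, 3, 1)
  P1 needs (3, 2, 0) <= (4, 3, 1) -> finishes; pool += (0, 3, 2) = (4, 6, 3)
  P2 needs (1, 6, 1) <= (4, 6, 3) -> finishes; pool += (1, 2, 1) = (5, 8, 4)
  P4 needs (2, 4, 4) <= (5, 8, 4) -> finishes; pool += (0, 1, 0) = (5, 9, 4)
  P3 needs (0, 5, 4) <= (5, 9, 4) -> finishes; pool += (1, 1, 0) = (6, 10, 4)
  P7 needs (3, 7, 1) <= (6, 10, 4) -> finishes; pool += (0, 3, 0) = (6, 13, 4)
  P9 needs (0, 5, 2) <= (6, 13, 4) -> finishes; pool += (1, 2, 1) = (7, 15, 5)


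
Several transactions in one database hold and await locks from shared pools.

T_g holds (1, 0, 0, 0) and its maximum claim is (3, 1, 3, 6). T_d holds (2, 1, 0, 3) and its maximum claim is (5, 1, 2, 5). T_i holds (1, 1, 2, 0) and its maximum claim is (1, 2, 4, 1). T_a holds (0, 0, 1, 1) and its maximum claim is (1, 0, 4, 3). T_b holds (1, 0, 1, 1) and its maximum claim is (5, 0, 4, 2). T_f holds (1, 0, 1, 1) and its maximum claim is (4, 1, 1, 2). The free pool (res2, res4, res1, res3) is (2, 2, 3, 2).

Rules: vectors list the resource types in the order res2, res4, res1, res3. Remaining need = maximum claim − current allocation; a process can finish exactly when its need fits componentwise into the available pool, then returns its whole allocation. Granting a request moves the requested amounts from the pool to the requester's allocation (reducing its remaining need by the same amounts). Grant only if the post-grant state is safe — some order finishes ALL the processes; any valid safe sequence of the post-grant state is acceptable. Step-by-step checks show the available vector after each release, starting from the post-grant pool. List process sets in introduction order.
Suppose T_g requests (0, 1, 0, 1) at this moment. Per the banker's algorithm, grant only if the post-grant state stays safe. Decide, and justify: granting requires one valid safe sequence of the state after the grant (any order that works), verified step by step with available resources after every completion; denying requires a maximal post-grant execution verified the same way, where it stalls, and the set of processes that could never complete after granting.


GRANT — the state after the grant stays safe, e.g. via T_i, T_f, T_d, T_a, T_g, T_b.
Key observation: even at the reduced pool (2, 1, 3, 1), T_i fits immediately, so safety survives the grant.
Verifying the post-grant state step by step:
  pool = (2, 1, 3, 1)
  run T_i (needs (0, 1, 2, 1), free (2, 1, 3, 1)); after release of (1, 1, 2, 0) the pool is (3, 2, 5, 1)
  run T_f (needs (3, 1, 0, 1), free (3, 2, 5, 1)); after release of (1, 0, 1, 1) the pool is (4, 2, 6, 2)
  run T_d (needs (3, 0, 2, 2), free (4, 2, 6, 2)); after release of (2, 1, 0, 3) the pool is (6, 3, 6, 5)
  run T_a (needs (1, 0, 3, 2), free (6, 3, 6, 5)); after release of (0, 0, 1, 1) the pool is (6, 3, 7, 6)
  run T_g (needs (2, 0, 3, 5), free (6, 3, 7, 6)); after release of (1, 1, 0, 1) the pool is (7, 4, 7, 7)
  run T_b (needs (4, 0, 3, 1), free (7, 4, 7, 7)); after release of (1, 0, 1, 1) the pool is (8, 4, 8, 8)


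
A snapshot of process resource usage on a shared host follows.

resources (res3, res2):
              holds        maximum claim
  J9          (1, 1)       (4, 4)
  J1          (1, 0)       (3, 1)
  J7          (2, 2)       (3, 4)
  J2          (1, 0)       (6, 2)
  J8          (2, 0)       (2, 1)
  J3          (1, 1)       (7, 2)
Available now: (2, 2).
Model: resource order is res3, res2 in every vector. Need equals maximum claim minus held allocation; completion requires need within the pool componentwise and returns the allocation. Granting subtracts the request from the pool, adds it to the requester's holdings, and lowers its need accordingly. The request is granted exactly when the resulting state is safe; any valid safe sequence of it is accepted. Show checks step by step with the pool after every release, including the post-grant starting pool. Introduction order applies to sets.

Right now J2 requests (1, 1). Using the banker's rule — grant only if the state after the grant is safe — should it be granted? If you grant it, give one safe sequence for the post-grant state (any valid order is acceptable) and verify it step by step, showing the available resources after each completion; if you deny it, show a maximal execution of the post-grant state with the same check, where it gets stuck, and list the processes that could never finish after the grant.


GRANT — the state after the grant stays safe, e.g. via J8, J1, J2, J7, J3, J9.
Key observation: after the grant the pool drops to (1, 1), which still lets J8 finish first and unwind the rest.
Verifying the post-grant state step by step:
  pool = (1, 1)
  J8 needs (0, 1) <= (1, 1) -> finishes; pool += (2, 0) = (3, 1)
  J1 needs (2, 1) <= (3, 1) -> finishes; pool += (1, 0) = (4, 1)
  J2 needs (4, 1) <= (4, 1) -> finishes; pool += (2, 1) = (6, 2)
  J7 needs (1, 2) <= (6, 2) -> finishes; pool += (2, 2) = (8, 4)
  J3 needs (6, 1) <= (8, 4) -> finishes; pool += (1, 1) = (9, 5)
  J9 needs (3, 3) <= (9, 5) -> finishes; pool += (1, 1) = (10, 6)


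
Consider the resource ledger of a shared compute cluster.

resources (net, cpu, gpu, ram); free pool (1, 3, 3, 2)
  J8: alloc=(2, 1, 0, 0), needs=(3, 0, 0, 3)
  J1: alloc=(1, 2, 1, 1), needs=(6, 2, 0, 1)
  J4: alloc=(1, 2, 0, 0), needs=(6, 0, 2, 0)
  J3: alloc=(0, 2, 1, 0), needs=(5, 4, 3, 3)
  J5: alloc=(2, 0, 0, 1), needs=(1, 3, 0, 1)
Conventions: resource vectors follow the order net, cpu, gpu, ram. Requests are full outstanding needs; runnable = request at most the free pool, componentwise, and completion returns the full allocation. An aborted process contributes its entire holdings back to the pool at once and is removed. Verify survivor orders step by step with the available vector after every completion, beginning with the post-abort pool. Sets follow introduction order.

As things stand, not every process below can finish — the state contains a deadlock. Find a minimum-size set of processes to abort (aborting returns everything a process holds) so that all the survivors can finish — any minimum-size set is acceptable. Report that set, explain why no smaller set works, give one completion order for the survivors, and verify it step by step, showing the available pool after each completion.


Abort J4.
Key observation: the returned (1, 2, 0, 0) from J4 is what brings J1 — unrunnable before, under any order — into play at step 4.
No smaller set exists: with zero aborts the deadlock remains.
Survivors finish in the order: J5, J8, J3, J1. Check, step by step (pool after the aborts first):
  pool = (2, 5, 3, 2)
  J5 needs (1, 3, 0, 1) <= (2, 5, 3, 2) -> finishes; pool += (2, 0, 0, 1) = (4, 5, 3, 3)
  J8 needs (3, 0, 0, 3) <= (4, 5, 3, 3) -> finishes; pool += (2, 1, 0, 0) = (6, 6, 3, 3)
  J3 needs (5, 4, 3, 3) <= (6, 6, 3, 3) -> finishes; pool += (0, 2, 1, 0) = (6, 8, 4, 3)
  J1 needs (6, 2, 0, 1) <= (6, 8, 4, 3) -> finishes; pool += (1, 2, 1, 1) = (7, 10, 5, 4)


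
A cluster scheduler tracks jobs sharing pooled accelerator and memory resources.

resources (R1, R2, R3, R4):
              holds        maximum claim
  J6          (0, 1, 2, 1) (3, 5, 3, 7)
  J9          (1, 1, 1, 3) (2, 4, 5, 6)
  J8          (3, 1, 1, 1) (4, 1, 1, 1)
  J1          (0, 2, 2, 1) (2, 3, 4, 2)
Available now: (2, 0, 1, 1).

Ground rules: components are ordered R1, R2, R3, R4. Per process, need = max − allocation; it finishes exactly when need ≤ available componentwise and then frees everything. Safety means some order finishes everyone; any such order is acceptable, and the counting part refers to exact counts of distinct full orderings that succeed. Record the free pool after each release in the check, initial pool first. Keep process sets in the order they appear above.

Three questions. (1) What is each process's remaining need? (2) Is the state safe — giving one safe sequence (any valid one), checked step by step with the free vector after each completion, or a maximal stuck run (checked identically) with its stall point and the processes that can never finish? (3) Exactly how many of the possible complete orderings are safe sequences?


(1) Remaining need (order R1, R2, R3, R4):
  J6: (3, 4, 1, 6)
  J9: (1, 3, 4, 3)
  J8: (1, 0, 0, 0)
  J1: (2, 1, 2, 1)
(2) The state is SAFE; one workable sequence: J8, J1, J9, J6.
Key observation: at J1 the run first touches a limit — (2, 1, 2, 1) against (5, 1, 2, 2), exact on a resource it actually requests.
Verifying each step:
  pool = (2, 0, 1, 1)
  J8 needs (1, 0, 0, 0) <= (2, 0, 1, 1) -> finishes; pool += (3, 1, 1, 1) = (5, 1, 2, 2)
  J1 needs (2, 1, 2, 1) <= (5, 1, 2, 2) -> finishes; pool += (0, 2, 2, 1) = (5, 3, 4, 3)
  J9 needs (1, 3, 4, 3) <= (5, 3, 4, 3) -> finishes; pool += (1, 1, 1, 3) = (6, 4, 5, 6)
  J6 needs (3, 4, 1, 6) <= (6, 4, 5, 6) -> finishes; pool += (0, 1, 2, 1) = (6, 5, 7, 7)
(3) Exactly 1 of the possible complete orderings is a safe sequence.


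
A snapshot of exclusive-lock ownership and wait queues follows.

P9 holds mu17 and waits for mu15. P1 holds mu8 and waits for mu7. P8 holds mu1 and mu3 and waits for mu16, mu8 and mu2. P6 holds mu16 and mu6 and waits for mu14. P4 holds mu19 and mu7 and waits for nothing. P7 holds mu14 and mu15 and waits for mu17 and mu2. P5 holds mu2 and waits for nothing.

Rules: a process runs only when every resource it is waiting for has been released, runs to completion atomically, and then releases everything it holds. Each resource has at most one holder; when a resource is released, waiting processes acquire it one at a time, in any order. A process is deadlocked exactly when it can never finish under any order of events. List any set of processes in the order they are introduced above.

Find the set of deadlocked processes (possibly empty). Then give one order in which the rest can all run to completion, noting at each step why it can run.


The deadlocked set is P9, P8, P6 and P7.
Key observation: along P9 -> P7 -> P9, each member waits on what the next one holds — a deadlock; P8 and P6 wait into the deadlock from upstream.
The rest can finish in the order P4, P1, P5.
Verifying each step:
  P4 waits on nothing -> runs at once and releases mu19 and mu7
  P1: everything it awaited (mu7) is free; runs, freeing mu8
  P5 waits on nothing -> runs at once and releases mu2


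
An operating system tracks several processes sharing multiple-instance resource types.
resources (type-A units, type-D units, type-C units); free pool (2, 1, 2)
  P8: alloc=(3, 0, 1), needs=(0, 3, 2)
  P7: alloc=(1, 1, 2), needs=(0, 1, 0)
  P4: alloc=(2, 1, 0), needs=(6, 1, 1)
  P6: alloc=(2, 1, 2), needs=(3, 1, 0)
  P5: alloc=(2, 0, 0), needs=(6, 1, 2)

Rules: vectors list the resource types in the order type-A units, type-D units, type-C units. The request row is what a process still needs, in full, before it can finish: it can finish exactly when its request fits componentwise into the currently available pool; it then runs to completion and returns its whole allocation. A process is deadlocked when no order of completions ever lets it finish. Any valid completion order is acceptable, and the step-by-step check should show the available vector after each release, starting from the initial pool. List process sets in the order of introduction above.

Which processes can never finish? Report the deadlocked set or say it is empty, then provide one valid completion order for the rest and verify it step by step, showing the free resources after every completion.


Nothing here is deadlocked.
Key observation: P7 fits the free pool immediately, and its release cascades until everyone finishes.
The rest can finish in the order P7, P6, P8, P4, P5. Walking it through:
  pool = (2, 1, 2)
  P7 needs (0, 1, 0) <= (2, 1, 2) -> finishes; pool += (1, 1, 2) = (3, 2, 4)
  P6 needs (3, 1, 0) <= (3, 2, 4) -> finishes; pool += (2, 1, 2) = (5, 3, 6)
  P8 needs (0, 3, 2) <= (5, 3, 6) -> finishes; pool += (3, 0, 1) = (8, 3, 7)
  P4 needs (6, 1, 1) <= (8, 3, 7) -> finishes; pool += (2, 1, 0) = (10, 4, 7)
  P5 needs (6, 1, 2) <= (10, 4, 7) -> finishes; pool += (2, 0, 0) = (12, 4, 7)


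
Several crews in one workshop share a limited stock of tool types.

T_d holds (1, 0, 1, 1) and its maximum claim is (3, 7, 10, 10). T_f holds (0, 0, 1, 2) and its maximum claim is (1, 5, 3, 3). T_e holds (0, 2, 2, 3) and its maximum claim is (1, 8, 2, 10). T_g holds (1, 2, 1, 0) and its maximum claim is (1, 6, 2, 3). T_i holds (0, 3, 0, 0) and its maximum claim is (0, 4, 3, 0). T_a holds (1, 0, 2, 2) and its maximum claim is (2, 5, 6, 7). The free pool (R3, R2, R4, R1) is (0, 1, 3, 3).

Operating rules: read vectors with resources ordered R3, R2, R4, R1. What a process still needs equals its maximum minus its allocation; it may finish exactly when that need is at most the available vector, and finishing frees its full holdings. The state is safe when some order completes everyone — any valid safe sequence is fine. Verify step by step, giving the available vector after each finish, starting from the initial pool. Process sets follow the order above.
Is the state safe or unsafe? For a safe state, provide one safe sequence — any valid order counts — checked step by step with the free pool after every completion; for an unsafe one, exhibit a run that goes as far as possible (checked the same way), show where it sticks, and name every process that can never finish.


SAFE. One safe sequence: T_i, T_g, T_f, T_a, T_e, T_d.
Key observation: the order's first zero-slack moment is T_i ((0, 1, 3, 0) needed, (0, 1, 3, 3) free — a requested resource with nothing to spare).
Step-by-step check:
  pool = (0, 1, 3, 3)
  T_i needs (0, 1, 3, 0) <= (0, 1, 3, 3) -> finishes; pool += (0, 3, 0, 0) = (0, 4, 3, 3)
  T_g needs (0, 4, 1, 3) <= (0, 4, 3, 3) -> finishes; pool += (1, 2, 1, 0) = (1, 6, 4, 3)
  T_f needs (1, 5, 2, 1) <= (1, 6, 4, 3) -> finishes; pool += (0, 0, 1, 2) = (1, 6, 5, 5)
  T_a needs (1, 5, 4, 5) <= (1, 6, 5, 5) -> finishes; pool += (1, 0, 2, 2) = (2, 6, 7, 7)
  T_e needs (1, 6, 0, 7) <= (2, 6, 7, 7) -> finishes; pool += (0, 2, 2, 3) = (2, 8, 9, 10)
  T_d needs (2, 7, 9, 9) <= (2, 8, 9, 10) -> finishes; pool += (1, 0, 1, 1) = (3, 8, 10, 11)


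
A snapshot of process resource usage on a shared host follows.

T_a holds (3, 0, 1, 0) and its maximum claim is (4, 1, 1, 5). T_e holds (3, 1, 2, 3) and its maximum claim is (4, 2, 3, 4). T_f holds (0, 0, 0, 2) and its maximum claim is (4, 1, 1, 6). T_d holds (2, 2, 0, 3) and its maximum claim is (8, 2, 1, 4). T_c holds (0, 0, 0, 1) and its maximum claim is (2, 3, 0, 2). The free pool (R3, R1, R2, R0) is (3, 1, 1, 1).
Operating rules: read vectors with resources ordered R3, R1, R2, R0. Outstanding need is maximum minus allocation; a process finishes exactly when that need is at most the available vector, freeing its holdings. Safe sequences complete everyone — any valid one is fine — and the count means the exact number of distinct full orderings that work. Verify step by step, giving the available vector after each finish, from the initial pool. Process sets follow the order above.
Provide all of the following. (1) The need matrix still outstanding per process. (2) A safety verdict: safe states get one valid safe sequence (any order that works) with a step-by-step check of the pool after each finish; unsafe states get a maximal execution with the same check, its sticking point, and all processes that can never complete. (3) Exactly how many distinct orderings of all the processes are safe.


(1) Remaining need (order R3, R1, R2, R0):
  T_a: (1, 1, 0, 5)
  T_e: (1, 1, 1, 1)
  T_f: (4, 1, 1, 4)
  T_d: (6, 0, 1, 1)
  T_c: (2, 3, 0, 1)
(2) SAFE — a valid safe sequence is T_e, T_f, T_a, T_d, T_c.
Key observation: T_e is the earliest step where a requested resource binds exactly: need (1, 1, 1, 1), pool (3, 1, 1, 1) at its turn.
Step-by-step check:
  pool = (3, 1, 1, 1)
  T_e: need (1, 1, 1, 1) fits (3, 1, 1, 1); releases (3, 1, 2, 3), pool now (6, 2, 3, 4)
  T_f: need (4, 1, 1, 4) fits (6, 2, 3, 4); releases (0, 0, 0, 2), pool now (6, 2, 3, 6)
  T_a: need (1, 1, 0, 5) fits (6, 2, 3, 6); releases (3, 0, 1, 0), pool now (9, 2, 4, 6)
  T_d: need (6, 0, 1, 1) fits (9, 2, 4, 6); releases (2, 2, 0, 3), pool now (11, 4, 4, 9)
  T_c: need (2, 3, 0, 1) fits (11, 4, 4, 9); releases (0, 0, 0, 1), pool now (11, 4, 4, 10)
(3) The exact count: 9 of the possible complete orderings are safe sequences.


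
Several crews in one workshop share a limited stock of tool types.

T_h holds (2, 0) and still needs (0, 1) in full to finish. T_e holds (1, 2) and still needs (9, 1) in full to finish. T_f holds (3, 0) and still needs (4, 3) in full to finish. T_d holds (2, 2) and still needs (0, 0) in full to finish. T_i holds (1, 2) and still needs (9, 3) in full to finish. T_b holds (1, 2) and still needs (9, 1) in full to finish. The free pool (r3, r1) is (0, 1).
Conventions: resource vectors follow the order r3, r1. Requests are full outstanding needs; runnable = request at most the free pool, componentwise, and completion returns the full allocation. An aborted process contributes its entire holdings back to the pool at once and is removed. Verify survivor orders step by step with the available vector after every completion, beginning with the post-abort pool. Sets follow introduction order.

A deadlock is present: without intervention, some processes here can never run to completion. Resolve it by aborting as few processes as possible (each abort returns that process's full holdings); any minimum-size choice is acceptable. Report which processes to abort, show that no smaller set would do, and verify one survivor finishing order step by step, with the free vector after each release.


Abort T_i and T_b.
Key observation: the deadlocked T_e becomes finishable only because T_i and T_b released (2, 4); it completes at step 4 below.
No one abort is enough; case by case: T_h alone leaves T_e blocked (short on r3); T_e alone leaves T_i blocked (short on r3); T_f alone leaves T_e blocked (short on r3); T_d alone leaves T_e blocked (short on r3); T_i alone leaves T_e blocked (short on r3); T_b alone leaves T_e blocked (short on r3).
Survivors finish in the order: T_d, T_h, T_f, T_e. Walking it through (pool after the aborts first):
  pool = (2, 5)
  T_d: need (0, 0) fits (2, 5); releases (2, 2), pool now (4, 7)
  T_h: need (0, 1) fits (4, 7); releases (2, 0), pool now (6, 7)
  T_f: need (4, 3) fits (6, 7); releases (3, 0), pool now (9, 7)
  T_e: need (9, 1) fits (9, 7); releases (1, 2), pool now (10, 9)


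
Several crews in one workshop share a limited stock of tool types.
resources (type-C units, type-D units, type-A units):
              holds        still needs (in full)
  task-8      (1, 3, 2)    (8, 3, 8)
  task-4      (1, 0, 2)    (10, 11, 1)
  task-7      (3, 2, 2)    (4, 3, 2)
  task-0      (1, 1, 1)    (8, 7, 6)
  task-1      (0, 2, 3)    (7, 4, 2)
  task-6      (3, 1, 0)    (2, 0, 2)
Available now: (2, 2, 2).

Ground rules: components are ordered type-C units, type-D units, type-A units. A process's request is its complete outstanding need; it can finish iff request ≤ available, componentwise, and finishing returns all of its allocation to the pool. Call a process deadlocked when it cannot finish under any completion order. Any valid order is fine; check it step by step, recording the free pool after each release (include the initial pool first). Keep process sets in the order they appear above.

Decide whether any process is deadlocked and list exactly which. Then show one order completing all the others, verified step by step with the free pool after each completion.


Nothing here is deadlocked.
Key observation: no deadlock: task-6 fits now, and the freed resources carry the rest through.
The rest can finish in the order task-6, task-7, task-1, task-0, task-8, task-4. Verifying each step:
  pool = (2, 2, 2)
  task-6: need (2, 0, 2) fits (2, 2, 2); releases (3, 1, 0), pool now (5, 3, 2)
  task-7: need (4, 3, 2) fits (5, 3, 2); releases (3, 2, 2), pool now (8, 5, 4)
  task-1: need (7, 4, 2) fits (8, 5, 4); releases (0, 2, 3), pool now (8, 7, 7)
  task-0: need (8, 7, 6) fits (8, 7, 7); releases (1, 1, 1), pool now (9, 8, 8)
  task-8: need (8, 3, 8) fits (9, 8, 8); releases (1, 3, 2), pool now (10, 11, 10)
  task-4: need (10, 11, 1) fits (10, 11, 10); releases (1, 0, 2), pool now (11, 11, 12)


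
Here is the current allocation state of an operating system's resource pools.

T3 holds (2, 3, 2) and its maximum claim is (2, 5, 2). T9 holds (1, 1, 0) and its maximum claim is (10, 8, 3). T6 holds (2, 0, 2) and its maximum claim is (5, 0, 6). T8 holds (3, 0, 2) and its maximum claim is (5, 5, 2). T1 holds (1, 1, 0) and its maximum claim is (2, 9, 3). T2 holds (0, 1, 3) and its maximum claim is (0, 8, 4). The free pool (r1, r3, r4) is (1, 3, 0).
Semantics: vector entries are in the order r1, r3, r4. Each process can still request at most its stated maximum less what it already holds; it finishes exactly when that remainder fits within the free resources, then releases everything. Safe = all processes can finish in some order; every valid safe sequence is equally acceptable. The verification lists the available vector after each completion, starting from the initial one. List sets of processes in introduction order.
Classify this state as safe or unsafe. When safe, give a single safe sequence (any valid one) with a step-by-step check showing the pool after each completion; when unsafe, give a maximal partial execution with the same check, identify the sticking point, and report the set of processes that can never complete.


UNSAFE.
Key observation: no order helps: past T3, T8, T6, the free pool tops out at (8, 6, 6), below what each blocked process needs in r3.
Going as far as possible: T3, T8, T6; after that, nothing fits. Walking it through:
  pool = (1, 3, 0)
  run T3 (needs (0, 2, 0), free (1, 3, 0)); after release of (2, 3, 2) the pool is (3, 6, 2)
  run T8 (needs (2, 5, 0), free (3, 6, 2)); after release of (3, 0, 2) the pool is (6, 6, 4)
  run T6 (needs (3, 0, 4), free (6, 6, 4)); after release of (2, 0, 2) the pool is (8, 6, 6)
  blocked: T9 wants (9, 7, 3), pool (8, 6, 6) — not enough r1 and r3
  blocked: T1 wants (1, 8, 3), pool (8, 6, 6) — not enough r3
  blocked: T2 wants (0, 7, 1), pool (8, 6, 6) — not enough r3
Never able to finish: T9, T1 and T2.


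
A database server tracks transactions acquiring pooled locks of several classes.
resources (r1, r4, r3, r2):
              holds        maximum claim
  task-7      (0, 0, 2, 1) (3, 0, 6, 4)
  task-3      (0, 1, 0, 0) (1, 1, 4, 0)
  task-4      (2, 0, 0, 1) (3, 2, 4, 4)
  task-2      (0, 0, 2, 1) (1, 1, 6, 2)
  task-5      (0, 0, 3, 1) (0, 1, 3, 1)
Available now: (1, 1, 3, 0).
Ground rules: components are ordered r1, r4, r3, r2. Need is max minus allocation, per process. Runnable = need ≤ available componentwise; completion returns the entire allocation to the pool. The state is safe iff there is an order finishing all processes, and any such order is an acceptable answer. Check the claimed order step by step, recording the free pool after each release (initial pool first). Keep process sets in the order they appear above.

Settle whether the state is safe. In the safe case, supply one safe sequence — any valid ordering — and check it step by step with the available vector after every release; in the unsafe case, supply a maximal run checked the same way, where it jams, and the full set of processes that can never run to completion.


The state is UNSAFE.
Key observation: the pool after task-5, task-2, task-3 is (1, 2, 8, 2); every surviving request exceeds it in r2, so progress ends there.
The run task-5, task-2, task-3 cannot be extended any further. Step-by-step check:
  pool = (1, 1, 3, 0)
  run task-5 (needs (0, 1, 0, 0), free (1, 1, 3, 0)); after release of (0, 0, 3, 1) the pool is (1, 1, 6, 1)
  run task-2 (needs (1, 1, 4, 1), free (1, 1, 6, 1)); after release of (0, 0, 2, 1) the pool is (1, 1, 8, 2)
  run task-3 (needs (1, 0, 4, 0), free (1, 1, 8, 2)); after release of (0, 1, 0, 0) the pool is (1, 2, 8, 2)
  task-7 cannot run: need (3, 0, 4, 3) vs free (1, 2, 8, 2) (insufficient r1 and r2)
  task-4 cannot run: need (1, 2, 4, 3) vs free (1, 2, 8, 2) (insufficient r2)
Never able to finish: task-7 and task-4.


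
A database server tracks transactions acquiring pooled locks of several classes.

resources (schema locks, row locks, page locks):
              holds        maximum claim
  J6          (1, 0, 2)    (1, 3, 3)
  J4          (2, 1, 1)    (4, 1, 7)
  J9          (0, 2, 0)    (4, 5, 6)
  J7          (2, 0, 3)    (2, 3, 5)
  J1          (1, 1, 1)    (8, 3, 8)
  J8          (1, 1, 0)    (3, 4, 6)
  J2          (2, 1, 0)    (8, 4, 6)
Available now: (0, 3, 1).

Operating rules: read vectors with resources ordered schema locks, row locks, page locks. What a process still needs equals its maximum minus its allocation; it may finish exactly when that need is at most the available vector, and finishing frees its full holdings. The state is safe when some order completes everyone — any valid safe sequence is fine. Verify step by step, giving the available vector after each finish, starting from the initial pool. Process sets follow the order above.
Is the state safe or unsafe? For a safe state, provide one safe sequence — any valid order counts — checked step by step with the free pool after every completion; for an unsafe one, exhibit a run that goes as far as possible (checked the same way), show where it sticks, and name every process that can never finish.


SAFE — a valid safe sequence is J6, J7, J8, J9, J4, J2, J1.
Key observation: the first exact fit in this order is J6 — it needs (0, 3, 1) with (0, 3, 1) free, meeting a requested resource to the last unit.
Walking it through:
  pool = (0, 3, 1)
  run J6 (needs (0, 3, 1), free (0, 3, 1)); after release of (1, 0, 2) the pool is (1, 3, 3)
  run J7 (needs (0, 3, 2), free (1, 3, 3)); after release of (2, 0, 3) the pool is (3, 3, 6)
  run J8 (needs (2, 3, 6), free (3, 3, 6)); after release of (1, 1, 0) the pool is (4, 4, 6)
  run J9 (needs (4, 3, 6), free (4, 4, 6)); after release of (0, 2, 0) the pool is (4, 6, 6)
  run J4 (needs (2, 0, 6), free (4, 6, 6)); after release of (2, 1, 1) the pool is (6, 7, 7)
  run J2 (needs (6, 3, 6), free (6, 7, 7)); after release of (2, 1, 0) the pool is (8, 8, 7)
  run J1 (needs (7, 2, 7), free (8, 8, 7)); after release of (1, 1, 1) the pool is (9, 9, 8)


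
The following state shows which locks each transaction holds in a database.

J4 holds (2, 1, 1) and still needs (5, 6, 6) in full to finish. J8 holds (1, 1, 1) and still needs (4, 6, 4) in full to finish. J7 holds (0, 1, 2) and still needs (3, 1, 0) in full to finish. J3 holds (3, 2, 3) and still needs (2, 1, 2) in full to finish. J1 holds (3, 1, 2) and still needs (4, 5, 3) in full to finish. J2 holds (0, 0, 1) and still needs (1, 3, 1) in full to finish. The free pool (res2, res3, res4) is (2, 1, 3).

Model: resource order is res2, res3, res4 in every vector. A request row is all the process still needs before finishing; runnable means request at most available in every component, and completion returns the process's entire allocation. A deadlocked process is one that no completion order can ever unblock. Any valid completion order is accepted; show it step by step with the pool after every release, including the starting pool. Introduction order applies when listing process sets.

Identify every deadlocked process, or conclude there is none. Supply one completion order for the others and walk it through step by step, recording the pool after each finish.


The deadlocked set is J4, J8 and J1.
Key observation: the pool after J3, J2, J7 is (5, 4, 9); every surviving request exceeds it in res3, so progress ends there.
A valid finishing order for the others: J3, J2, J7. Step-by-step check:
  pool = (2, 1, 3)
  J3 needs (2, 1, 2) <= (2, 1, 3) -> finishes; pool += (3, 2, 3) = (5, 3, 6)
  J2 needs (1, 3, 1) <= (5, 3, 6) -> finishes; pool += (0, 0, 1) = (5, 3, 7)
  J7 needs (3, 1, 0) <= (5, 3, 7) -> finishes; pool += (0, 1, 2) = (5, 4, 9)
None of the blocked processes ever fits:
  J4 cannot run: need (5, 6, 6) vs free (5, 4, 9) (insufficient res3)
  J8 cannot run: need (4, 6, 4) vs free (5, 4, 9) (insufficient res3)
  J1 cannot run: need (4, 5, 3) vs free (5, 4, 9) (insufficient res3)


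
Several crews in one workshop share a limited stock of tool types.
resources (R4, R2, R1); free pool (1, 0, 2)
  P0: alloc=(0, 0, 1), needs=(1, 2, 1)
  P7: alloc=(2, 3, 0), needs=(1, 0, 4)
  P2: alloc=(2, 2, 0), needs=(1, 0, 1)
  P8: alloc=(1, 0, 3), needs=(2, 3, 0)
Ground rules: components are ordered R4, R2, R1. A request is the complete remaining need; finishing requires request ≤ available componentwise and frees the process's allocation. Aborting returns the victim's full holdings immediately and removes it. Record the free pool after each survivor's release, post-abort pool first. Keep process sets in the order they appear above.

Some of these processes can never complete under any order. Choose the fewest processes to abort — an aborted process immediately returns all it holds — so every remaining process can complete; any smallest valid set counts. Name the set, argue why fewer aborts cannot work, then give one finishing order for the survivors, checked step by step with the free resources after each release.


The answer: abort P7.
Key observation: no ordering could ever have run P8 before the abort of P7; with (2, 3, 0) back in the pool it fits at step 3.
Minimality: the empty abort set fails — the state is deadlocked as it stands.
The survivors complete as P2, P0, P8. Verifying each step (starting from the post-abort pool):
  pool = (3, 3, 2)
  run P2 (needs (1, 0, 1), free (3, 3, 2)); after release of (2, 2, 0) the pool is (5, 5, 2)
  run P0 (needs (1, 2, 1), free (5, 5, 2)); after release of (0, 0, 1) the pool is (5, 5, 3)
  run P8 (needs (2, 3, 0), free (5, 5, 3)); after release of (1, 0, 3) the pool is (6, 5, 6)


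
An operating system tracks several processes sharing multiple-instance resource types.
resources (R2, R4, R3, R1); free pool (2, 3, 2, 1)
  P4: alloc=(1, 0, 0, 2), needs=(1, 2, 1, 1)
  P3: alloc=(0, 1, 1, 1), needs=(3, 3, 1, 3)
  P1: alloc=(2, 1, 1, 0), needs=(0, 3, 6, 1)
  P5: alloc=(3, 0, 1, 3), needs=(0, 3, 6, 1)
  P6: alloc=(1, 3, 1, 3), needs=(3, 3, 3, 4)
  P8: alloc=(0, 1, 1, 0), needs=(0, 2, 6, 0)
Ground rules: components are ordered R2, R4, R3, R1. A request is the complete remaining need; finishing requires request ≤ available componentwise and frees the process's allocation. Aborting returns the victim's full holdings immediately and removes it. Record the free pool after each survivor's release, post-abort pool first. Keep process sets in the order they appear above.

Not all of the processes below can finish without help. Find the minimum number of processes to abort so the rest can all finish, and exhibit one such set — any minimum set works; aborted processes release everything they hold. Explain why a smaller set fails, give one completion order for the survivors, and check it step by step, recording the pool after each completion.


Abort P1 and P8.
Key observation: the returned (2, 2, 2, 0) from P1 and P8 is what brings P5 — unrunnable before, under any order — into play at step 4.
No one abort is enough; case by case: P4 alone leaves P1 blocked (short on R3); P3 alone leaves P1 blocked (short on R3); P1 alone leaves P5 blocked (short on R3); P5 alone leaves P1 blocked (short on R3); P6 alone leaves P1 blocked (short on R3); P8 alone leaves P1 blocked (short on R3).
Survivors finish in the order: P4, P3, P6, P5. Check, step by step (pool after the aborts first):
  pool = (4, 5, 4, 1)
  P4 needs (1, 2, 1, 1) <= (4, 5, 4, 1) -> finishes; pool += (1, 0, 0, 2) = (5, 5, 4, 3)
  P3 needs (3, 3, 1, 3) <= (5, 5, 4, 3) -> finishes; pool += (0, 1, 1, 1) = (5, 6, 5, 4)
  P6 needs (3, 3, 3, 4) <= (5, 6, 5, 4) -> finishes; pool += (1, 3, 1, 3) = (6, 9, 6, 7)
  P5 needs (0, 3, 6, 1) <= (6, 9, 6, 7) -> finishes; pool += (3, 0, 1, 3) = (9, 9, 7, 10)


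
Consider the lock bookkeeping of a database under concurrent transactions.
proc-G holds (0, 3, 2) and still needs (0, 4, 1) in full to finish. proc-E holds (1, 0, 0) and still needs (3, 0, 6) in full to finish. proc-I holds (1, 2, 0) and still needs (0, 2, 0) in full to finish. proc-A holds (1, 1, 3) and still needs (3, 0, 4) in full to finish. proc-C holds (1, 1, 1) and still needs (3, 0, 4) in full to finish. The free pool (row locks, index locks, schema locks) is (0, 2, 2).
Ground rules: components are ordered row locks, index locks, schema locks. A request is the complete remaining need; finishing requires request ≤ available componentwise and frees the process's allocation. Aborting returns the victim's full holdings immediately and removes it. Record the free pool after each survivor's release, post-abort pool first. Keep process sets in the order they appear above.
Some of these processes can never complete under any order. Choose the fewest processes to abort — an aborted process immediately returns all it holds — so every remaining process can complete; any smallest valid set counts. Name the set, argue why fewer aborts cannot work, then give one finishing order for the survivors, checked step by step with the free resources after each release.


The answer: abort proc-E and proc-C.
Key observation: aborting proc-E and proc-C returns (2, 1, 1), and proc-A — hopeless before — runs at step 3 with the returned capacity in the pool.
No one abort is enough; case by case: proc-G alone leaves proc-E blocked (short on row locks and schema locks); proc-E alone leaves proc-A blocked (short on row locks); proc-I alone leaves proc-E blocked (short on row locks and schema locks); proc-A alone leaves proc-E blocked (short on row locks); proc-C alone leaves proc-E blocked (short on row locks and schema locks).
Survivors finish in the order: proc-I, proc-G, proc-A. Step-by-step check (pool after the aborts first):
  pool = (2, 3, 3)
  run proc-I (needs (0, 2, 0), free (2, 3, 3)); after release of (1, 2, 0) the pool is (3, 5, 3)
  run proc-G (needs (0, 4, 1), free (3, 5, 3)); after release of (0, 3, 2) the pool is (3, 8, 5)
  run proc-A (needs (3, 0, 4), free (3, 8, 5)); after release of (1, 1, 3) the pool is (4, 9, 8)


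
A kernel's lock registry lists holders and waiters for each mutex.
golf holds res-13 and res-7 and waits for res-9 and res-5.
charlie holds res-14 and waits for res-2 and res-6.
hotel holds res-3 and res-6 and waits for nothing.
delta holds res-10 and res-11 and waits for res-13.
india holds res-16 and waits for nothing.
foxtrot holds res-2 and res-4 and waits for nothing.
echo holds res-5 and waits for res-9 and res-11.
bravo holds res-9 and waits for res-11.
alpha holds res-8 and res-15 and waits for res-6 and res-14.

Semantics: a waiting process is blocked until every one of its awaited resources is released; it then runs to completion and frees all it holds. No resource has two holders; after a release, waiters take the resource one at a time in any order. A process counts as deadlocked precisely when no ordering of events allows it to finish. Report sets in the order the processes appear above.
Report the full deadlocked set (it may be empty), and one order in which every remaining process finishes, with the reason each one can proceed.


Deadlocked: golf, delta, echo and bravo.
Key observation: the wait chain closes on itself along golf -> echo -> delta -> golf; bravo is caught in further circular waits.
A valid finishing order for the others: foxtrot, india, hotel, charlie, alpha.
Walking it through:
  run foxtrot (it waits on nothing); releases res-2 and res-4
  run india (it waits on nothing); releases res-16
  run hotel (it waits on nothing); releases res-3 and res-6
  run charlie (all its waits — res-2 and res-6 — are resolved); releases res-14
  run alpha (all its waits — res-6 and res-14 — are resolved); releases res-8 and res-15


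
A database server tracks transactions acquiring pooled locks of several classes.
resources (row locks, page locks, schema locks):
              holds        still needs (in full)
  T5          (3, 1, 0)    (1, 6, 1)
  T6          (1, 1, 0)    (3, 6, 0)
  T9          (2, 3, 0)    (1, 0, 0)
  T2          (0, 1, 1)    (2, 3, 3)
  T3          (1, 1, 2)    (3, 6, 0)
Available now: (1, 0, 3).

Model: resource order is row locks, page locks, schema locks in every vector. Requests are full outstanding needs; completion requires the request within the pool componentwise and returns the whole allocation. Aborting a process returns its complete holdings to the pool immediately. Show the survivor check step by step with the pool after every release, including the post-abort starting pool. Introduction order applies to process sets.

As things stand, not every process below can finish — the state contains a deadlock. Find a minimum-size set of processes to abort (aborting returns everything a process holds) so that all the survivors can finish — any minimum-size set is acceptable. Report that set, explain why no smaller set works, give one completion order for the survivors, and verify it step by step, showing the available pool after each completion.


Minimum abort set: T5 and T3.
Key observation: no ordering could ever have run T6 before the abort of T5 and T3; with (4, 2, 2) back in the pool it fits at step 3.
No one abort is enough; case by case: T5 alone leaves T6 blocked (short on page locks); T6 alone leaves T5 blocked (short on page locks); T9 alone leaves T5 blocked (short on page locks); T2 alone leaves T5 blocked (short on page locks); T3 alone leaves T5 blocked (short on page locks).
One survivor order: T9, T2, T6. Step-by-step check (post-abort pool first):
  pool = (5, 2, 5)
  run T9 (needs (1, 0, 0), free (5, 2, 5)); after release of (2, 3, 0) the pool is (7, 5, 5)
  run T2 (needs (2, 3, 3), free (7, 5, 5)); after release of (0, 1, 1) the pool is (7, 6, 6)
  run T6 (needs (3, 6, 0), free (7, 6, 6)); after release of (1, 1, 0) the pool is (8, 7, 6)
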